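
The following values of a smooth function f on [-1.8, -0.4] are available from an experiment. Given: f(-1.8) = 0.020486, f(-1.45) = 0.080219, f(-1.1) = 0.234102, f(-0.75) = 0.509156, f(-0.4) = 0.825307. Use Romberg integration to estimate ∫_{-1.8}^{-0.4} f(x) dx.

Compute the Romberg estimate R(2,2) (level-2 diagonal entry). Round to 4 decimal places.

0.4292

R(0,0) (trapezoid, 1 panel, h=1.4000): 0.592055
R(1,0) (trapezoid, 2 panels, h=0.7000): 0.459899
R(2,0) (trapezoid, 4 panels, h=0.3500): 0.436231
R(1,1) = 0.459899 + (0.459899 − 0.592055)/3 = 0.415847
R(2,1) = 0.436231 + (0.436231 − 0.459899)/3 = 0.428342
R(2,2) = 0.428342 + (0.428342 − 0.415847)/15 = 0.429175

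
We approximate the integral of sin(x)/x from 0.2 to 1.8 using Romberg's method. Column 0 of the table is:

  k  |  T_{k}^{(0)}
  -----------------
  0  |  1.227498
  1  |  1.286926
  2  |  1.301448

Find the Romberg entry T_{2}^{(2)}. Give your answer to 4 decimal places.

1.3063

T_{1}^{(1)} = (4·1.286926 − 1.227498) / 3 = 1.306735
T_{2}^{(1)} = (4·1.301448 − 1.286926) / 3 = 1.306289
T_{2}^{(2)} = (16·1.306289 − 1.306735) / 15 = 1.306259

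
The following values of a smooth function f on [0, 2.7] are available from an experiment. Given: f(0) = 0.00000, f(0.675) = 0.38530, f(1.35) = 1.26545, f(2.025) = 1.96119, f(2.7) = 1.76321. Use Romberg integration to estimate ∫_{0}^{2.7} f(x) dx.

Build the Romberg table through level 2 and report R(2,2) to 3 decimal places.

R(0,0) (trapezoid, 1 panel, h=2.7000): 2.38033
R(1,0) (trapezoid, 2 panels, h=1.3500): 2.89852
R(2,0) (trapezoid, 4 panels, h=0.6750): 3.03314
R(1,1) = 2.89852 + (2.89852 − 2.38033)/3 = 3.07125
R(2,1) = 3.03314 + (3.03314 − 2.89852)/3 = 3.07801
R(2,2) = 3.07801 + (3.07801 − 3.07125)/15 = 3.07846

3.078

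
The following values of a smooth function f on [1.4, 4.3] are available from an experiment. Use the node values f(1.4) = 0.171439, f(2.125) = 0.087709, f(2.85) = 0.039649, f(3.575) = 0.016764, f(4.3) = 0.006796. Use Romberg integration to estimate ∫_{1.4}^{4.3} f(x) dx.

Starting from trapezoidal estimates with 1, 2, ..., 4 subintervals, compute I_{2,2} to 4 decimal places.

0.1633

I_{0,0} (trapezoid, 1 panel, h=2.9000): 0.258441
I_{1,0} (trapezoid, 2 panels, h=1.4500): 0.186711
I_{2,0} (trapezoid, 4 panels, h=0.7250): 0.169099
I_{1,1} = 0.186711 + (0.186711 − 0.258441)/3 = 0.162801
I_{2,1} = 0.169099 + (0.169099 − 0.186711)/3 = 0.163228
I_{2,2} = 0.163228 + (0.163228 − 0.162801)/15 = 0.163256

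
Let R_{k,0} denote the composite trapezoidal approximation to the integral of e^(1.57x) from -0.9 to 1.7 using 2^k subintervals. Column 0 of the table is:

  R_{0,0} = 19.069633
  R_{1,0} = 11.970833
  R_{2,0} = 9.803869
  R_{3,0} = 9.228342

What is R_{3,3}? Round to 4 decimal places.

9.0333

Richardson extrapolation on the trapezoidal column (denominator 4−1=3):
R_{1,1} = 11.970833 + (11.970833 − 19.069633)/3 = 9.604566
R_{2,1} = (4·9.803869 − 11.970833) / 3 = 9.081548
R_{3,1} = (4·9.228342 − 9.803869) / 3 = 9.036500
R_{2,2} = (16·9.081548 − 9.604566) / 15 = 9.046680
R_{3,2} = (16·9.036500 − 9.081548) / 15 = 9.033497
R_{3,3} = 9.033497 + (9.033497 − 9.046680)/63 = 9.033288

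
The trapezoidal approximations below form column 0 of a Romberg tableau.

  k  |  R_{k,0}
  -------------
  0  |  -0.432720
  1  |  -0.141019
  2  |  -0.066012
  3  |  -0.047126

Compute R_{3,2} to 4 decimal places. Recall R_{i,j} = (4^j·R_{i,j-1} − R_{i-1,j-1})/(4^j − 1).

Richardson extrapolation on the trapezoidal column (denominator 4−1=3):
R_{2,1} = (4·(-0.066012) − (-0.141019)) / 3 = -0.041010
R_{3,1} = (4·(-0.047126) − (-0.066012)) / 3 = -0.040831
R_{3,2} = -0.040831 + (-0.040831 − (-0.041010))/15 = -0.040819

-0.0408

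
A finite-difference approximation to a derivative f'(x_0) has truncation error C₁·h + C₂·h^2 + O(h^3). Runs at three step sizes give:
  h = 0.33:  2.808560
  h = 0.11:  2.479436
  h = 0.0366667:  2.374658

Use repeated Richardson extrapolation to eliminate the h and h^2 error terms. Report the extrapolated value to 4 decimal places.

2.3232

First eliminate the h term (factor 3^1 = 3):
  B₁ = (3·2.479436 − 2.808560)/2 = 2.314874
  B₂ = (3·2.374658 − 2.479436)/2 = 2.322269
Then eliminate the h^2 term (factor 3^2 = 9):
  (9·2.322269 − 2.314874)/8 = 2.323193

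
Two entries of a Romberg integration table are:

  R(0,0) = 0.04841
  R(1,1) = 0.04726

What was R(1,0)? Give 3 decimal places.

From R(1,1) = (4·R(1,0) − R(0,0))/3, solve for R(1,0):
4·R(1,0) = 3·0.04726 + 0.04841 = 0.19019
R(1,0) = 0.04755

0.048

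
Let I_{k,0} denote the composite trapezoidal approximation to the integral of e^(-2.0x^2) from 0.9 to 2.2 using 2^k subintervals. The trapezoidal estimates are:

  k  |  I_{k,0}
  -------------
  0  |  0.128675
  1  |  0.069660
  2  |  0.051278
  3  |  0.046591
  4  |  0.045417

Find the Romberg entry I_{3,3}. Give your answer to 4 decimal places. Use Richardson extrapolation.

I_{1,1} = 0.069660 + (0.069660 − 0.128675)/3 = 0.049988
I_{2,1} = (4·0.051278 − 0.069660) / 3 = 0.045151
I_{3,1} = (4·0.046591 − 0.051278) / 3 = 0.045029
I_{2,2} = 0.045151 + (0.045151 − 0.049988)/15 = 0.044829
I_{3,2} = (16·0.045029 − 0.045151) / 15 = 0.045021
I_{3,3} = (64·0.045021 − 0.044829) / 63 = 0.045024

0.0450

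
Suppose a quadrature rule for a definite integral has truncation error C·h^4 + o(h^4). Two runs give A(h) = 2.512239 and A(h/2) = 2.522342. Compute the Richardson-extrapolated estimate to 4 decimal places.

2.5230

The leading error scales as h^4; refining by a factor of 2 reduces it by 2^4 = 16.
Extrapolated value = (16·A(h/2) − A(h)) / (16 − 1)
= (16·2.522342 − 2.512239) / 15
= 37.845233 / 15 = 2.523016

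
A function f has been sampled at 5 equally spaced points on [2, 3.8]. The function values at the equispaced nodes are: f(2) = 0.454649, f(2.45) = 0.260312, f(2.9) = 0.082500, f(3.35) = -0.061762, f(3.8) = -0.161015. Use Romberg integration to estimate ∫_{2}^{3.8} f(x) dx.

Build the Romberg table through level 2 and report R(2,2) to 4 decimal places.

0.1880

R(0,0) (trapezoid, 1 panel, h=1.8000): 0.264271
R(1,0) (trapezoid, 2 panels, h=0.9000): 0.206385
R(2,0) (trapezoid, 4 panels, h=0.4500): 0.192540
R(1,1) = 0.206385 + (0.206385 − 0.264271)/3 = 0.187090
R(2,1) = 0.192540 + (0.192540 − 0.206385)/3 = 0.187925
R(2,2) = 0.187925 + (0.187925 − 0.187090)/15 = 0.187981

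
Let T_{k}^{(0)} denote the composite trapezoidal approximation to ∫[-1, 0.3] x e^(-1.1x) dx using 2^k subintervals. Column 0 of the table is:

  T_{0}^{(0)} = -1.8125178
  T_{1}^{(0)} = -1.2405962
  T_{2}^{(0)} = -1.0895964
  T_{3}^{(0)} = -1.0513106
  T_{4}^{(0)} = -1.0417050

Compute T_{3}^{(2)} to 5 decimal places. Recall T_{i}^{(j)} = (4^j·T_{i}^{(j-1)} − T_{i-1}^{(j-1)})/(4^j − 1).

T_{2}^{(1)} = -1.0895964 + (-1.0895964 − (-1.2405962))/3 = -1.0392631
T_{3}^{(1)} = -1.0513106 + (-1.0513106 − (-1.0895964))/3 = -1.0385487
T_{3}^{(2)} = (16·(-1.0385487) − (-1.0392631)) / 15 = -1.0385011
(Column j=1 coincides with Simpson's rule on the same nodes.)

-1.03850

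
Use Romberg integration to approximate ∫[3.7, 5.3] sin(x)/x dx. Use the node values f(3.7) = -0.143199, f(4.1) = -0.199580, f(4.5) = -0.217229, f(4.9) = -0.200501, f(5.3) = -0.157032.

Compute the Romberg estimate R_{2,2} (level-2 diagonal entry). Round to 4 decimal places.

-0.3113

R_{0,0} (trapezoid, 1 panel, h=1.6000): -0.240185
R_{1,0} (trapezoid, 2 panels, h=0.8000): -0.293876
R_{2,0} (trapezoid, 4 panels, h=0.4000): -0.306970
R_{1,1} = -0.293876 + (-0.293876 − (-0.240185))/3 = -0.311773
R_{2,1} = -0.306970 + (-0.306970 − (-0.293876))/3 = -0.311335
R_{2,2} = -0.311335 + (-0.311335 − (-0.311773))/15 = -0.311306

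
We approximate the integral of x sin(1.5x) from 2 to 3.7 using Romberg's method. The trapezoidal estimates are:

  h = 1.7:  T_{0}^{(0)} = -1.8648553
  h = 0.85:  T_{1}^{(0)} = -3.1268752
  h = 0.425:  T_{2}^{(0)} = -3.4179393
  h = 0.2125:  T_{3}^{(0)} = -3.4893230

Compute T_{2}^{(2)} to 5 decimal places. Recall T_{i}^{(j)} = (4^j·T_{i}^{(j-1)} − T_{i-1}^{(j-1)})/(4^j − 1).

Richardson extrapolation on the trapezoidal column (denominator 4−1=3):
T_{1}^{(1)} = -3.1268752 + (-3.1268752 − (-1.8648553))/3 = -3.5475485
T_{2}^{(1)} = -3.4179393 + (-3.4179393 − (-3.1268752))/3 = -3.5149607
T_{2}^{(2)} = (16·(-3.5149607) − (-3.5475485)) / 15 = -3.5127882

-3.51279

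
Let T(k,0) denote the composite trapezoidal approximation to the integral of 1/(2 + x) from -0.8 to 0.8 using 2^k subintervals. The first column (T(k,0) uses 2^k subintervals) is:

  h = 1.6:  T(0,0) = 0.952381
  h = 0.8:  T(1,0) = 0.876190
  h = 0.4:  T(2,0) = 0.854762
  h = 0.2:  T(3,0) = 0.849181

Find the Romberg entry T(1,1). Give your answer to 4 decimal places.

Richardson extrapolation on the trapezoidal column (denominator 4−1=3):
T(1,1) = 0.876190 + (0.876190 − 0.952381)/3 = 0.850793

0.8508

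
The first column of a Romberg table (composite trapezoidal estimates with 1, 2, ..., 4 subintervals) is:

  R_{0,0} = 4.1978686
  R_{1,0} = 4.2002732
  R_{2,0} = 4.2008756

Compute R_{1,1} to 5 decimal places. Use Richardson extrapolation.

4.20107

Richardson extrapolation on the trapezoidal column (denominator 4−1=3):
R_{1,1} = 4.2002732 + (4.2002732 − 4.1978686)/3 = 4.2010747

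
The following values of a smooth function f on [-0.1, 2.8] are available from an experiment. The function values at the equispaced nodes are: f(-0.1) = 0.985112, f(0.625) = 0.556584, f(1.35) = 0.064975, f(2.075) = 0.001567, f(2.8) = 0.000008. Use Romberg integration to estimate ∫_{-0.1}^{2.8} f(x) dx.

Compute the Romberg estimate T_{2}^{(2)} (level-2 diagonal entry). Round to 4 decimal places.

0.8228

T_{0}^{(0)} (trapezoid, 1 panel, h=2.9000): 1.428424
T_{1}^{(0)} (trapezoid, 2 panels, h=1.4500): 0.808426
T_{2}^{(0)} (trapezoid, 4 panels, h=0.7250): 0.808872
T_{1}^{(1)} = 0.808426 + (0.808426 − 1.428424)/3 = 0.601760
T_{2}^{(1)} = 0.808872 + (0.808872 − 0.808426)/3 = 0.809021
T_{2}^{(2)} = 0.809021 + (0.809021 − 0.601760)/15 = 0.822838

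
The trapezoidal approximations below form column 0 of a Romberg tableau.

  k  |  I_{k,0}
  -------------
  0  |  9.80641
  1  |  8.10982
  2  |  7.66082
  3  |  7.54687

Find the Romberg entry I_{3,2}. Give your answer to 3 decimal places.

7.509

Richardson extrapolation on the trapezoidal column (denominator 4−1=3):
I_{2,1} = 7.66082 + (7.66082 − 8.10982)/3 = 7.51115
I_{3,1} = (4·7.54687 − 7.66082) / 3 = 7.50889
I_{3,2} = 7.50889 + (7.50889 − 7.51115)/15 = 7.50874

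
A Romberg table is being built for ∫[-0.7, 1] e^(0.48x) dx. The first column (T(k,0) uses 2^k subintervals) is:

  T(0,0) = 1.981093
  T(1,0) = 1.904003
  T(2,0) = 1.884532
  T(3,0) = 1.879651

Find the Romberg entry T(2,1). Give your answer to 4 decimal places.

Richardson extrapolation on the trapezoidal column (denominator 4−1=3):
T(2,1) = 1.884532 + (1.884532 − 1.904003)/3 = 1.878042

1.8780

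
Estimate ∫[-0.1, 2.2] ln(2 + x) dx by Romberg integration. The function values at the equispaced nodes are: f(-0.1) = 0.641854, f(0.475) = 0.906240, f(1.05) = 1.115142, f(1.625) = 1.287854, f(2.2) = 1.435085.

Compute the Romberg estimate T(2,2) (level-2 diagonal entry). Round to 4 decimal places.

T(0,0) (trapezoid, 1 panel, h=2.3000): 2.388480
T(1,0) (trapezoid, 2 panels, h=1.1500): 2.476653
T(2,0) (trapezoid, 4 panels, h=0.5750): 2.499931
T(1,1) = 2.476653 + (2.476653 − 2.388480)/3 = 2.506044
T(2,1) = 2.499931 + (2.499931 − 2.476653)/3 = 2.507690
T(2,2) = 2.507690 + (2.507690 − 2.506044)/15 = 2.507800

2.5078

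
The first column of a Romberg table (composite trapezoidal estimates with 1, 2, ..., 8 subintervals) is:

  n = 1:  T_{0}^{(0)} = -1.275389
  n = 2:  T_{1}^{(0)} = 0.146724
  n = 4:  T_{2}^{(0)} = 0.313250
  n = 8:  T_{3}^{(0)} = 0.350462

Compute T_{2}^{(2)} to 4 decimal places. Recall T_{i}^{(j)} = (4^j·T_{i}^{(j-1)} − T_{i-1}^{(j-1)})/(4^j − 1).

0.3520

Richardson extrapolation on the trapezoidal column (denominator 4−1=3):
T_{1}^{(1)} = (4·0.146724 − (-1.275389)) / 3 = 0.620762
T_{2}^{(1)} = (4·0.313250 − 0.146724) / 3 = 0.368759
T_{2}^{(2)} = (16·0.368759 − 0.620762) / 15 = 0.351959
(Column j=1 coincides with Simpson's rule on the same nodes.)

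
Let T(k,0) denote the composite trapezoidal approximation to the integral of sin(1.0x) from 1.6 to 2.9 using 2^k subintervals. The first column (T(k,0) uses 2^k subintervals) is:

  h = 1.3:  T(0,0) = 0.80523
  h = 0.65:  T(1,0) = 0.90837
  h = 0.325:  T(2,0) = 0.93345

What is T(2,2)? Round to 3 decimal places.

T(1,1) = 0.90837 + (0.90837 − 0.80523)/3 = 0.94275
T(2,1) = 0.93345 + (0.93345 − 0.90837)/3 = 0.94181
T(2,2) = 0.94181 + (0.94181 − 0.94275)/15 = 0.94175

0.942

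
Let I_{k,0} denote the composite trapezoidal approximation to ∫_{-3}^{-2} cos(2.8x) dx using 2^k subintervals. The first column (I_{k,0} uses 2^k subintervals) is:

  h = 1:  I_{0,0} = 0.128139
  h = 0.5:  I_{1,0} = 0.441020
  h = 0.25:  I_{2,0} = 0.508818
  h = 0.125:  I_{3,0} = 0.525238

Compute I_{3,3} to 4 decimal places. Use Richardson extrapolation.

Richardson extrapolation on the trapezoidal column (denominator 4−1=3):
I_{1,1} = (4·0.441020 − 0.128139) / 3 = 0.545314
I_{2,1} = 0.508818 + (0.508818 − 0.441020)/3 = 0.531417
I_{3,1} = 0.525238 + (0.525238 − 0.508818)/3 = 0.530711
I_{2,2} = (16·0.531417 − 0.545314) / 15 = 0.530491
I_{3,2} = 0.530711 + (0.530711 − 0.531417)/15 = 0.530664
I_{3,3} = (64·0.530664 − 0.530491) / 63 = 0.530667

0.5307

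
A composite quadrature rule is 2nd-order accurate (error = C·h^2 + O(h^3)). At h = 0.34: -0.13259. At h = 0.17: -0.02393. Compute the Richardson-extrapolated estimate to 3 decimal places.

0.012

Extrapolated value = (4·A(h/2) − A(h)) / (4 − 1)
= (4·(-0.02393) − (-0.13259)) / 3
= 0.03687 / 3 = 0.01229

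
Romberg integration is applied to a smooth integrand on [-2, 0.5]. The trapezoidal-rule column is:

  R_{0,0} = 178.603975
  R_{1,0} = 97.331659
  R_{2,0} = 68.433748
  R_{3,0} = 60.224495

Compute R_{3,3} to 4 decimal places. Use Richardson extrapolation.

Richardson extrapolation on the trapezoidal column (denominator 4−1=3):
R_{1,1} = (4·97.331659 − 178.603975) / 3 = 70.240887
R_{2,1} = 68.433748 + (68.433748 − 97.331659)/3 = 58.801111
R_{3,1} = 60.224495 + (60.224495 − 68.433748)/3 = 57.488077
R_{2,2} = (16·58.801111 − 70.240887) / 15 = 58.038459
R_{3,2} = (16·57.488077 − 58.801111) / 15 = 57.400541
R_{3,3} = 57.400541 + (57.400541 − 58.038459)/63 = 57.390415

57.3904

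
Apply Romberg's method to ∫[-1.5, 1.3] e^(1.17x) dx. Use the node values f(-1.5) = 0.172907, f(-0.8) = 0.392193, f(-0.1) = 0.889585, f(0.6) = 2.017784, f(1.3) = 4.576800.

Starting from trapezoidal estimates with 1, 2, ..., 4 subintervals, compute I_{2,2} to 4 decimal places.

I_{0,0} (trapezoid, 1 panel, h=2.8000): 6.649590
I_{1,0} (trapezoid, 2 panels, h=1.4000): 4.570214
I_{2,0} (trapezoid, 4 panels, h=0.7000): 3.972091
I_{1,1} = 4.570214 + (4.570214 − 6.649590)/3 = 3.877089
I_{2,1} = 3.972091 + (3.972091 − 4.570214)/3 = 3.772717
I_{2,2} = 3.772717 + (3.772717 − 3.877089)/15 = 3.765759

3.7658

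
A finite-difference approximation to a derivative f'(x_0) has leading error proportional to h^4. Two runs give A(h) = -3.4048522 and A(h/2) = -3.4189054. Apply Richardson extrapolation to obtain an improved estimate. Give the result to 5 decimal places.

The leading error scales as h^4; refining by a factor of 2 reduces it by 2^4 = 16.
Extrapolated value = (16·A(h/2) − A(h)) / (16 − 1)
= (16·(-3.4189054) − (-3.4048522)) / 15
= -51.2976342 / 15 = -3.4198423

-3.41984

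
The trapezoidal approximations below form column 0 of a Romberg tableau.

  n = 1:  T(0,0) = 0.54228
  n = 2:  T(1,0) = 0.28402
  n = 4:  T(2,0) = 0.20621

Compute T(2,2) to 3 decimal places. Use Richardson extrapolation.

0.179

T(1,1) = 0.28402 + (0.28402 − 0.54228)/3 = 0.19793
T(2,1) = 0.20621 + (0.20621 − 0.28402)/3 = 0.18027
T(2,2) = (16·0.18027 − 0.19793) / 15 = 0.17909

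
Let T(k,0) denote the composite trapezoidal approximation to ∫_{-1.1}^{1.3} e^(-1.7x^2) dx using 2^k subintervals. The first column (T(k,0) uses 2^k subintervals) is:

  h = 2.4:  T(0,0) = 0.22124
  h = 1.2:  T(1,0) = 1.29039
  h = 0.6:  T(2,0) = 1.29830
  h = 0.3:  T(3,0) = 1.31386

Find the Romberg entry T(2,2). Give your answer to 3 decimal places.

1.278

Richardson extrapolation on the trapezoidal column (denominator 4−1=3):
T(1,1) = (4·1.29039 − 0.22124) / 3 = 1.64677
T(2,1) = 1.29830 + (1.29830 − 1.29039)/3 = 1.30094
T(2,2) = (16·1.30094 − 1.64677) / 15 = 1.27788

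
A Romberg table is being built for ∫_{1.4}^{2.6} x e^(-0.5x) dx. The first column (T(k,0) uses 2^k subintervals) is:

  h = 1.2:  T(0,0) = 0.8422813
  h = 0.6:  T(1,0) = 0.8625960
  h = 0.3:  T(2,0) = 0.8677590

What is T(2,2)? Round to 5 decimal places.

0.86949

T(1,1) = (4·0.8625960 − 0.8422813) / 3 = 0.8693676
T(2,1) = (4·0.8677590 − 0.8625960) / 3 = 0.8694800
T(2,2) = 0.8694800 + (0.8694800 − 0.8693676)/15 = 0.8694875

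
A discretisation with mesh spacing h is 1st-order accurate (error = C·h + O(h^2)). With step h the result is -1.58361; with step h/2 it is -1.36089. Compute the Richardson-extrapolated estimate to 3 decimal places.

-1.138

Extrapolated value = (2·A(h/2) − A(h)) / (2 − 1)
= (2·(-1.36089) − (-1.58361)) / 1
= -1.13817 / 1 = -1.13817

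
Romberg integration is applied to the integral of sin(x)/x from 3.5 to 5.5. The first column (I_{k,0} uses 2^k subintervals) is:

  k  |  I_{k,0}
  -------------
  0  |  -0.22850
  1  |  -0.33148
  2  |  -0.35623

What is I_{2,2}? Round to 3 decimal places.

-0.364

Richardson extrapolation on the trapezoidal column (denominator 4−1=3):
I_{1,1} = -0.33148 + (-0.33148 − (-0.22850))/3 = -0.36581
I_{2,1} = (4·(-0.35623) − (-0.33148)) / 3 = -0.36448
I_{2,2} = -0.36448 + (-0.36448 − (-0.36581))/15 = -0.36439
(Column j=1 coincides with Simpson's rule on the same nodes.)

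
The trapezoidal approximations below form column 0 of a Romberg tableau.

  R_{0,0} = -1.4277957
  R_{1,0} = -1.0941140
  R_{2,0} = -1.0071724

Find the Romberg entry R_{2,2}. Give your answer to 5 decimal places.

-0.97788

Richardson extrapolation on the trapezoidal column (denominator 4−1=3):
R_{1,1} = -1.0941140 + (-1.0941140 − (-1.4277957))/3 = -0.9828868
R_{2,1} = (4·(-1.0071724) − (-1.0941140)) / 3 = -0.9781919
R_{2,2} = -0.9781919 + (-0.9781919 − (-0.9828868))/15 = -0.9778789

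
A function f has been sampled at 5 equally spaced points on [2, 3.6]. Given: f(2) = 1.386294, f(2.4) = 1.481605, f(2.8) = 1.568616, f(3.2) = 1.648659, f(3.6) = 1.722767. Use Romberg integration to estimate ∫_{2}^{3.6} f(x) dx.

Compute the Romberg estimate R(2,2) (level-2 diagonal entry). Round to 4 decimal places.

R(0,0) (trapezoid, 1 panel, h=1.6000): 2.487249
R(1,0) (trapezoid, 2 panels, h=0.8000): 2.498517
R(2,0) (trapezoid, 4 panels, h=0.4000): 2.501364
R(1,1) = 2.498517 + (2.498517 − 2.487249)/3 = 2.502273
R(2,1) = 2.501364 + (2.501364 − 2.498517)/3 = 2.502313
R(2,2) = 2.502313 + (2.502313 − 2.502273)/15 = 2.502316

2.5023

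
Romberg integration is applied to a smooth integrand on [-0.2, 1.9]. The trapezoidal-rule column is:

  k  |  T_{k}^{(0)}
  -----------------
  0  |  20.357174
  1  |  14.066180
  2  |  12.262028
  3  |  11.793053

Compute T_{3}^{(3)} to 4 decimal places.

11.6351

Richardson extrapolation on the trapezoidal column (denominator 4−1=3):
T_{1}^{(1)} = (4·14.066180 − 20.357174) / 3 = 11.969182
T_{2}^{(1)} = (4·12.262028 − 14.066180) / 3 = 11.660644
T_{3}^{(1)} = (4·11.793053 − 12.262028) / 3 = 11.636728
T_{2}^{(2)} = 11.660644 + (11.660644 − 11.969182)/15 = 11.640075
T_{3}^{(2)} = 11.636728 + (11.636728 − 11.660644)/15 = 11.635134
T_{3}^{(3)} = (64·11.635134 − 11.640075) / 63 = 11.635056
(Column j=1 coincides with Simpson's rule on the same nodes.)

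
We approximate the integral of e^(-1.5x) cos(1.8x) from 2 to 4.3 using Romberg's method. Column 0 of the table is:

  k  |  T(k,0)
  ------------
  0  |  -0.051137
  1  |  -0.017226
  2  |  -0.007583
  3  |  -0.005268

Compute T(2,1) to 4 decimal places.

T(2,1) = (4·(-0.007583) − (-0.017226)) / 3 = -0.004369

-0.0044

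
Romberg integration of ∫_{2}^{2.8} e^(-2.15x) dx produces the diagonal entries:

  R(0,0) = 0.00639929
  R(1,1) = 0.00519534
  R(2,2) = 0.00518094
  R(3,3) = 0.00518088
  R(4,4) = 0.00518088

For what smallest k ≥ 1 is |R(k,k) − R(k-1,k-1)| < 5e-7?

k = 3

|R(1,1) − R(0,0)| = 0.00120395 ≥ 5e-7
|R(2,2) − R(1,1)| = 0.00001440 ≥ 5e-7
|R(3,3) − R(2,2)| = 0.00000006 < 5e-7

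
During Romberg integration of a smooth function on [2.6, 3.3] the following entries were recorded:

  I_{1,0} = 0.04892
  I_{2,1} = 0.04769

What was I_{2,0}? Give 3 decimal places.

From I_{2,1} = (4·I_{2,0} − I_{1,0})/3, solve for I_{2,0}:
4·I_{2,0} = 3·0.04769 + 0.04892 = 0.19199
I_{2,0} = 0.04800

0.048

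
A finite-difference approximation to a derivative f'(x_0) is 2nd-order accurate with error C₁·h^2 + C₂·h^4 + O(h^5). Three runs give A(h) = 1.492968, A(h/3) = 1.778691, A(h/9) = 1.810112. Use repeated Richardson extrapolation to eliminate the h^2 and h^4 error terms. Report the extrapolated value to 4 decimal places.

First eliminate the h^2 term (factor 3^2 = 9):
  B₁ = (9·1.778691 − 1.492968)/8 = 1.814406
  B₂ = (9·1.810112 − 1.778691)/8 = 1.814040
Then eliminate the h^4 term (factor 3^4 = 81):
  (81·1.814040 − 1.814406)/80 = 1.814035

1.8140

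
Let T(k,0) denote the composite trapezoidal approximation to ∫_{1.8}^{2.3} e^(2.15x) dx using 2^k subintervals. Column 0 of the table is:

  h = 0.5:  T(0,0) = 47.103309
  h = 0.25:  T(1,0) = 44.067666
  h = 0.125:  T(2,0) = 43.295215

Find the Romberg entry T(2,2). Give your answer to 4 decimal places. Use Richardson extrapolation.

43.0365

Richardson extrapolation on the trapezoidal column (denominator 4−1=3):
T(1,1) = 44.067666 + (44.067666 − 47.103309)/3 = 43.055785
T(2,1) = (4·43.295215 − 44.067666) / 3 = 43.037731
T(2,2) = (16·43.037731 − 43.055785) / 15 = 43.036527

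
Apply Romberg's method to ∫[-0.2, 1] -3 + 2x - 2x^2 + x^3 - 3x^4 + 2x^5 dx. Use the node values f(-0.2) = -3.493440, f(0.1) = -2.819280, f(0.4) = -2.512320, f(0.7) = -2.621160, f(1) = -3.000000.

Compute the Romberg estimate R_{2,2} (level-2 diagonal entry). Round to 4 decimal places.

R_{0,0} (trapezoid, 1 panel, h=1.2000): -3.896064
R_{1,0} (trapezoid, 2 panels, h=0.6000): -3.455424
R_{2,0} (trapezoid, 4 panels, h=0.3000): -3.359844
R_{1,1} = -3.455424 + (-3.455424 − (-3.896064))/3 = -3.308544
R_{2,1} = -3.359844 + (-3.359844 − (-3.455424))/3 = -3.327984
R_{2,2} = -3.327984 + (-3.327984 − (-3.308544))/15 = -3.329280

-3.3293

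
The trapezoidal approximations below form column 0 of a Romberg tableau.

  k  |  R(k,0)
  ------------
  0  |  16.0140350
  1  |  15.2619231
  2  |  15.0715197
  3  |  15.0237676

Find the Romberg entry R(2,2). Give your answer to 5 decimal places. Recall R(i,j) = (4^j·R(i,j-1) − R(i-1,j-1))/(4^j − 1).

15.00784

R(1,1) = (4·15.2619231 − 16.0140350) / 3 = 15.0112191
R(2,1) = (4·15.0715197 − 15.2619231) / 3 = 15.0080519
R(2,2) = (16·15.0080519 − 15.0112191) / 15 = 15.0078408
(Column j=1 coincides with Simpson's rule on the same nodes.)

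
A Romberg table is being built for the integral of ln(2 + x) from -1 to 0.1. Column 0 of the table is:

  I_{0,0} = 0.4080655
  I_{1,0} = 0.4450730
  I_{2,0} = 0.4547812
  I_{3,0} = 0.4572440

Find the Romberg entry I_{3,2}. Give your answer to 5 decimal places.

0.45807

Richardson extrapolation on the trapezoidal column (denominator 4−1=3):
I_{2,1} = (4·0.4547812 − 0.4450730) / 3 = 0.4580173
I_{3,1} = (4·0.4572440 − 0.4547812) / 3 = 0.4580649
I_{3,2} = (16·0.4580649 − 0.4580173) / 15 = 0.4580681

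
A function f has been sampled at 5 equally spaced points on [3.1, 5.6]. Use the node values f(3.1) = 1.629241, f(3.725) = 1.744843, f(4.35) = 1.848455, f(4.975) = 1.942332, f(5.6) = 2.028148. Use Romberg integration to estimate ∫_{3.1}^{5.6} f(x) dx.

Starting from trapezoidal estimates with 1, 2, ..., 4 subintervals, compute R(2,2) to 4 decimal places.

R(0,0) (trapezoid, 1 panel, h=2.5000): 4.571736
R(1,0) (trapezoid, 2 panels, h=1.2500): 4.596437
R(2,0) (trapezoid, 4 panels, h=0.6250): 4.602703
R(1,1) = 4.596437 + (4.596437 − 4.571736)/3 = 4.604671
R(2,1) = 4.602703 + (4.602703 − 4.596437)/3 = 4.604792
R(2,2) = 4.604792 + (4.604792 − 4.604671)/15 = 4.604800

4.6048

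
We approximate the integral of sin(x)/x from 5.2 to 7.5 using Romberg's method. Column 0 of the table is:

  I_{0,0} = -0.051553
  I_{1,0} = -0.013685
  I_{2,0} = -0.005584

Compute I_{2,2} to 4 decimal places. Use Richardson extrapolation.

Richardson extrapolation on the trapezoidal column (denominator 4−1=3):
I_{1,1} = -0.013685 + (-0.013685 − (-0.051553))/3 = -0.001062
I_{2,1} = -0.005584 + (-0.005584 − (-0.013685))/3 = -0.002884
I_{2,2} = -0.002884 + (-0.002884 − (-0.001062))/15 = -0.003005

-0.0030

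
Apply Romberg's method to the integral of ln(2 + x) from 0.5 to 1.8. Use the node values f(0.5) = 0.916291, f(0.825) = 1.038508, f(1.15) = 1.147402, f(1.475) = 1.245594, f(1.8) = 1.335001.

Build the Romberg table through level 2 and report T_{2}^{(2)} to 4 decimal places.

T_{0}^{(0)} (trapezoid, 1 panel, h=1.3000): 1.463340
T_{1}^{(0)} (trapezoid, 2 panels, h=0.6500): 1.477481
T_{2}^{(0)} (trapezoid, 4 panels, h=0.3250): 1.481074
T_{1}^{(1)} = 1.477481 + (1.477481 − 1.463340)/3 = 1.482195
T_{2}^{(1)} = 1.481074 + (1.481074 − 1.477481)/3 = 1.482272
T_{2}^{(2)} = 1.482272 + (1.482272 − 1.482195)/15 = 1.482277

1.4823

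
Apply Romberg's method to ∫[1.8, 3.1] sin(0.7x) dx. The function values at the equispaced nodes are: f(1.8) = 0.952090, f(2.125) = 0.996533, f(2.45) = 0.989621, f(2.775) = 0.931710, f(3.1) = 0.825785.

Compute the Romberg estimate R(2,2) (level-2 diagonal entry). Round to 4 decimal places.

1.2426

R(0,0) (trapezoid, 1 panel, h=1.3000): 1.155619
R(1,0) (trapezoid, 2 panels, h=0.6500): 1.221063
R(2,0) (trapezoid, 4 panels, h=0.3250): 1.237210
R(1,1) = 1.221063 + (1.221063 − 1.155619)/3 = 1.242878
R(2,1) = 1.237210 + (1.237210 − 1.221063)/3 = 1.242592
R(2,2) = 1.242592 + (1.242592 − 1.242878)/15 = 1.242573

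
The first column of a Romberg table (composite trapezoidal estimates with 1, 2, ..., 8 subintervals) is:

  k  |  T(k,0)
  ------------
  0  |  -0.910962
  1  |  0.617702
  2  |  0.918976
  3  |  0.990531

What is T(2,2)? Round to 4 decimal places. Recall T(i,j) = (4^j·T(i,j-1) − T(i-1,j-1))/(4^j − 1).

1.0122

Richardson extrapolation on the trapezoidal column (denominator 4−1=3):
T(1,1) = 0.617702 + (0.617702 − (-0.910962))/3 = 1.127257
T(2,1) = (4·0.918976 − 0.617702) / 3 = 1.019401
T(2,2) = (16·1.019401 − 1.127257) / 15 = 1.012211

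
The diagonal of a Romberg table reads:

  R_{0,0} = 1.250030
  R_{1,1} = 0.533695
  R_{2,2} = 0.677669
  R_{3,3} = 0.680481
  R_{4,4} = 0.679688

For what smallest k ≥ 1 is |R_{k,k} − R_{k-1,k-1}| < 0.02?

k = 3

|R_{1,1} − R_{0,0}| = 0.716335 ≥ 0.02
|R_{2,2} − R_{1,1}| = 0.143974 ≥ 0.02
|R_{3,3} − R_{2,2}| = 0.002812 < 0.02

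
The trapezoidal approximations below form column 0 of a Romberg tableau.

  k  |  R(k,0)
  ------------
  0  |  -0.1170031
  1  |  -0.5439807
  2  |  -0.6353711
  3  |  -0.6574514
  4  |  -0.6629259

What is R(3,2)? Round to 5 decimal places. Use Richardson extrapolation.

-0.66474

R(2,1) = -0.6353711 + (-0.6353711 − (-0.5439807))/3 = -0.6658346
R(3,1) = (4·(-0.6574514) − (-0.6353711)) / 3 = -0.6648115
R(3,2) = (16·(-0.6648115) − (-0.6658346)) / 15 = -0.6647433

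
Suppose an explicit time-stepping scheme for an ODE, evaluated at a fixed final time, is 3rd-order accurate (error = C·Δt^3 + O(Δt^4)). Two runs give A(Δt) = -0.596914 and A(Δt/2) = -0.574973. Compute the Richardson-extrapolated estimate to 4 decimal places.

Extrapolated value = (8·A(Δt/2) − A(Δt)) / (8 − 1)
= (8·(-0.574973) − (-0.596914)) / 7
= -4.002870 / 7 = -0.571839

-0.5718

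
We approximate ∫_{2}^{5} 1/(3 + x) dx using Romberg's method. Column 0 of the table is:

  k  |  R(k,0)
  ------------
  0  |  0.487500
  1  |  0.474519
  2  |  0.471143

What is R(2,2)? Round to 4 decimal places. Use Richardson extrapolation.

R(1,1) = (4·0.474519 − 0.487500) / 3 = 0.470192
R(2,1) = 0.471143 + (0.471143 − 0.474519)/3 = 0.470018
R(2,2) = 0.470018 + (0.470018 − 0.470192)/15 = 0.470006

0.4700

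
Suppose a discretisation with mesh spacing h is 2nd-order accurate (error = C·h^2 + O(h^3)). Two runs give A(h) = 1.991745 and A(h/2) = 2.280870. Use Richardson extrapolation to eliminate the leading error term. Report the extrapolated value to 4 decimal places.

2.3772

The leading error scales as h^2; refining by a factor of 2 reduces it by 2^2 = 4.
Extrapolated value = (4·A(h/2) − A(h)) / (4 − 1)
= (4·2.280870 − 1.991745) / 3
= 7.131735 / 3 = 2.377245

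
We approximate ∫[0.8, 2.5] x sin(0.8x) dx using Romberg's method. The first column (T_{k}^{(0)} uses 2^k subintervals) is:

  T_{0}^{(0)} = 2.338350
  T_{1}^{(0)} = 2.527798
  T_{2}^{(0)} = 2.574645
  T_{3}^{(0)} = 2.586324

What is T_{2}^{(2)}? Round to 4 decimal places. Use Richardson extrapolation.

Richardson extrapolation on the trapezoidal column (denominator 4−1=3):
T_{1}^{(1)} = (4·2.527798 − 2.338350) / 3 = 2.590947
T_{2}^{(1)} = (4·2.574645 − 2.527798) / 3 = 2.590261
T_{2}^{(2)} = (16·2.590261 − 2.590947) / 15 = 2.590215
(Column j=1 coincides with Simpson's rule on the same nodes.)

2.5902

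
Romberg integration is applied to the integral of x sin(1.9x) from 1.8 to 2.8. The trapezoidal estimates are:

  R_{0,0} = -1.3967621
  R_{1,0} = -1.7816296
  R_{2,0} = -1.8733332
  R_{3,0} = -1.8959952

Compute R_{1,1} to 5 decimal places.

Richardson extrapolation on the trapezoidal column (denominator 4−1=3):
R_{1,1} = (4·(-1.7816296) − (-1.3967621)) / 3 = -1.9099188

-1.90992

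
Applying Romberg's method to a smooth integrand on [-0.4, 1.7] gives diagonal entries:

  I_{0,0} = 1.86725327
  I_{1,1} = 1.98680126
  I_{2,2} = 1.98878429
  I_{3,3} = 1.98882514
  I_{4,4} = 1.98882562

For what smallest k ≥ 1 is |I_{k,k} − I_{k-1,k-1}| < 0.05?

|I_{1,1} − I_{0,0}| = 0.11954799 ≥ 0.05
|I_{2,2} − I_{1,1}| = 0.00198303 < 0.05

k = 2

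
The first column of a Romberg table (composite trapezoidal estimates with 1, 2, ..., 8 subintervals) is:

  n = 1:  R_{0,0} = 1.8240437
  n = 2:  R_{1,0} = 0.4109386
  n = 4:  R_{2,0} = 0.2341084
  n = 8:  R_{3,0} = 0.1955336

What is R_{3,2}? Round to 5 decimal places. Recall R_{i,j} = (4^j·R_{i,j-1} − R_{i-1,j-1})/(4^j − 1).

0.18318

Richardson extrapolation on the trapezoidal column (denominator 4−1=3):
R_{2,1} = 0.2341084 + (0.2341084 − 0.4109386)/3 = 0.1751650
R_{3,1} = 0.1955336 + (0.1955336 − 0.2341084)/3 = 0.1826753
R_{3,2} = (16·0.1826753 − 0.1751650) / 15 = 0.1831760
(Column j=1 coincides with Simpson's rule on the same nodes.)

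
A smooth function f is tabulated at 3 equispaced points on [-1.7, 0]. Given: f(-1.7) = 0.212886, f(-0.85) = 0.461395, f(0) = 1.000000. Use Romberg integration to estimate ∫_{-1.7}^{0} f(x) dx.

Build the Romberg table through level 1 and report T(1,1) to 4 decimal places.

T(0,0) (trapezoid, 1 panel, h=1.7000): 1.030953
T(1,0) (trapezoid, 2 panels, h=0.8500): 0.907662
T(1,1) = 0.907662 + (0.907662 − 1.030953)/3 = 0.866565

0.8666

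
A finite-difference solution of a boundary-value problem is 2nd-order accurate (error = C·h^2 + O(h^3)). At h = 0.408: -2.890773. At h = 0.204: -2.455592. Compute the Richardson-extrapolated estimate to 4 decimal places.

-2.3105

The leading error scales as h^2; refining by a factor of 2 reduces it by 2^2 = 4.
Extrapolated value = (4·A(h/2) − A(h)) / (4 − 1)
= (4·(-2.455592) − (-2.890773)) / 3
= -6.931595 / 3 = -2.310532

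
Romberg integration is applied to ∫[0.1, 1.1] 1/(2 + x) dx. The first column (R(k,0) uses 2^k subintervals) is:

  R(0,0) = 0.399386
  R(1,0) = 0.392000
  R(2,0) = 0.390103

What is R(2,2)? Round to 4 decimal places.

0.3895

R(1,1) = 0.392000 + (0.392000 − 0.399386)/3 = 0.389538
R(2,1) = 0.390103 + (0.390103 − 0.392000)/3 = 0.389471
R(2,2) = 0.389471 + (0.389471 − 0.389538)/15 = 0.389467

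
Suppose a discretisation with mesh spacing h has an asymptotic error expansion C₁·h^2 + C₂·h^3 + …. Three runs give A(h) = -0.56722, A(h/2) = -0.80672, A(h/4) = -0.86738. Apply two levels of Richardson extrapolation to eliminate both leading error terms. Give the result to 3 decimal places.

-0.888

First eliminate the h^2 term (factor 2^2 = 4):
  B₁ = (4·(-0.80672) − (-0.56722))/3 = -0.88655
  B₂ = (4·(-0.86738) − (-0.80672))/3 = -0.88760
Then eliminate the h^3 term (factor 2^3 = 8):
  (8·(-0.88760) − (-0.88655))/7 = -0.88775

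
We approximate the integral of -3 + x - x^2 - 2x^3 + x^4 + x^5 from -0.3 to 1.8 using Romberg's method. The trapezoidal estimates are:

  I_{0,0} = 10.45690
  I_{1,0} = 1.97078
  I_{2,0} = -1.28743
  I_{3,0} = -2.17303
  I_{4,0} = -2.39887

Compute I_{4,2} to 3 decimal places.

I_{3,1} = (4·(-2.17303) − (-1.28743)) / 3 = -2.46823
I_{4,1} = -2.39887 + (-2.39887 − (-2.17303))/3 = -2.47415
I_{4,2} = (16·(-2.47415) − (-2.46823)) / 15 = -2.47454

-2.475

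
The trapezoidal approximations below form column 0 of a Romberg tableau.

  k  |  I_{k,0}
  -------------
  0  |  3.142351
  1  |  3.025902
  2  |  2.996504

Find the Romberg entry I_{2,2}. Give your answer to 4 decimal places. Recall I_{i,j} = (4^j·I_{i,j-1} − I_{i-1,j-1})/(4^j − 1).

2.9867

Richardson extrapolation on the trapezoidal column (denominator 4−1=3):
I_{1,1} = (4·3.025902 − 3.142351) / 3 = 2.987086
I_{2,1} = (4·2.996504 − 3.025902) / 3 = 2.986705
I_{2,2} = (16·2.986705 − 2.987086) / 15 = 2.986680
(Column j=1 coincides with Simpson's rule on the same nodes.)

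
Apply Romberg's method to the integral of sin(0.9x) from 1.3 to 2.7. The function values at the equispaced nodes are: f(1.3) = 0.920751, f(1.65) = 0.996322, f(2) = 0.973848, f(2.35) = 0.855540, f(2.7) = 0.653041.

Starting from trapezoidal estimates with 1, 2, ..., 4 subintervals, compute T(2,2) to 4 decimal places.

T(0,0) (trapezoid, 1 panel, h=1.4000): 1.101654
T(1,0) (trapezoid, 2 panels, h=0.7000): 1.232521
T(2,0) (trapezoid, 4 panels, h=0.3500): 1.264412
T(1,1) = 1.232521 + (1.232521 − 1.101654)/3 = 1.276143
T(2,1) = 1.264412 + (1.264412 − 1.232521)/3 = 1.275042
T(2,2) = 1.275042 + (1.275042 − 1.276143)/15 = 1.274969

1.2750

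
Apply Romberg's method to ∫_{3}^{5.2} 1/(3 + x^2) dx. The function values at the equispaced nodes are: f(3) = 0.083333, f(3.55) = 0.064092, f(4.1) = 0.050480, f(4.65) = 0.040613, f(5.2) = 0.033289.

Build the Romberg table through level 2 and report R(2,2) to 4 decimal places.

R(0,0) (trapezoid, 1 panel, h=2.2000): 0.128284
R(1,0) (trapezoid, 2 panels, h=1.1000): 0.119670
R(2,0) (trapezoid, 4 panels, h=0.5500): 0.117423
R(1,1) = 0.119670 + (0.119670 − 0.128284)/3 = 0.116799
R(2,1) = 0.117423 + (0.117423 − 0.119670)/3 = 0.116674
R(2,2) = 0.116674 + (0.116674 − 0.116799)/15 = 0.116666

0.1167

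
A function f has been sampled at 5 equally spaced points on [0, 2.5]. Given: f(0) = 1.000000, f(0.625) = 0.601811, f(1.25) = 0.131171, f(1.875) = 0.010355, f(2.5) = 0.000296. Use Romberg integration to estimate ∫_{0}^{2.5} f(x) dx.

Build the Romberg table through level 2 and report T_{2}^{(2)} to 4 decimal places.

T_{0}^{(0)} (trapezoid, 1 panel, h=2.5000): 1.250370
T_{1}^{(0)} (trapezoid, 2 panels, h=1.2500): 0.789149
T_{2}^{(0)} (trapezoid, 4 panels, h=0.6250): 0.777178
T_{1}^{(1)} = 0.789149 + (0.789149 − 1.250370)/3 = 0.635409
T_{2}^{(1)} = 0.777178 + (0.777178 − 0.789149)/3 = 0.773188
T_{2}^{(2)} = 0.773188 + (0.773188 − 0.635409)/15 = 0.782373

0.7824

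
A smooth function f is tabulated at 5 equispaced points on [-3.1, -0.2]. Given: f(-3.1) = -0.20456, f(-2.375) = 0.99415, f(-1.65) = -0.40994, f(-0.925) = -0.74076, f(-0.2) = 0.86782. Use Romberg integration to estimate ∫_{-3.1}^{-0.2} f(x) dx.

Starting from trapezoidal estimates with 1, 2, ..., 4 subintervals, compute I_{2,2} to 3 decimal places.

I_{0,0} (trapezoid, 1 panel, h=2.9000): 0.96173
I_{1,0} (trapezoid, 2 panels, h=1.4500): -0.11355
I_{2,0} (trapezoid, 4 panels, h=0.7250): 0.12693
I_{1,1} = -0.11355 + (-0.11355 − 0.96173)/3 = -0.47198
I_{2,1} = 0.12693 + (0.12693 − (-0.11355))/3 = 0.20709
I_{2,2} = 0.20709 + (0.20709 − (-0.47198))/15 = 0.25236

0.252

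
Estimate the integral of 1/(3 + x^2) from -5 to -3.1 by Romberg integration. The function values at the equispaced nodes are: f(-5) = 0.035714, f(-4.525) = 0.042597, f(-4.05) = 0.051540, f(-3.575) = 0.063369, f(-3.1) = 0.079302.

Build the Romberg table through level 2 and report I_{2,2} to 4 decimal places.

0.1016

I_{0,0} (trapezoid, 1 panel, h=1.9000): 0.109265
I_{1,0} (trapezoid, 2 panels, h=0.9500): 0.103596
I_{2,0} (trapezoid, 4 panels, h=0.4750): 0.102132
I_{1,1} = 0.103596 + (0.103596 − 0.109265)/3 = 0.101706
I_{2,1} = 0.102132 + (0.102132 − 0.103596)/3 = 0.101644
I_{2,2} = 0.101644 + (0.101644 − 0.101706)/15 = 0.101640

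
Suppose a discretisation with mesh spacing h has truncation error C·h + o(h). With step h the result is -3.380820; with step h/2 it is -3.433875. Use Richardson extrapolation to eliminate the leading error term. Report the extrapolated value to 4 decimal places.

-3.4869

Extrapolated value = (2·A(h/2) − A(h)) / (2 − 1)
= (2·(-3.433875) − (-3.380820)) / 1
= -3.486930 / 1 = -3.486930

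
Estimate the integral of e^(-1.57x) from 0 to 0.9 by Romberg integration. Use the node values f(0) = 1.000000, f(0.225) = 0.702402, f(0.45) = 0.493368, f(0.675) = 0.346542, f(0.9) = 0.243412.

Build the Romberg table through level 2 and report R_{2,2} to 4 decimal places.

0.4819

R_{0,0} (trapezoid, 1 panel, h=0.9000): 0.559535
R_{1,0} (trapezoid, 2 panels, h=0.4500): 0.501783
R_{2,0} (trapezoid, 4 panels, h=0.2250): 0.486904
R_{1,1} = 0.501783 + (0.501783 − 0.559535)/3 = 0.482532
R_{2,1} = 0.486904 + (0.486904 − 0.501783)/3 = 0.481944
R_{2,2} = 0.481944 + (0.481944 − 0.482532)/15 = 0.481905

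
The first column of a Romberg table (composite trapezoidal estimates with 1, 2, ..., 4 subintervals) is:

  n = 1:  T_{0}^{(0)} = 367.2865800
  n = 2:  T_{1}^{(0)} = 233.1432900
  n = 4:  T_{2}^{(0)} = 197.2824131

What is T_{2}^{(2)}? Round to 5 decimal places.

185.12212

Richardson extrapolation on the trapezoidal column (denominator 4−1=3):
T_{1}^{(1)} = (4·233.1432900 − 367.2865800) / 3 = 188.4288600
T_{2}^{(1)} = (4·197.2824131 − 233.1432900) / 3 = 185.3287875
T_{2}^{(2)} = 185.3287875 + (185.3287875 − 188.4288600)/15 = 185.1221160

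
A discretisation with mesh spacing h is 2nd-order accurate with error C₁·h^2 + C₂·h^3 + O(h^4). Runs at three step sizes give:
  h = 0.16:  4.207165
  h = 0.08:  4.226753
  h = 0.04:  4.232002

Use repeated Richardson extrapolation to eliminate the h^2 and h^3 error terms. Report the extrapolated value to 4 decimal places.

4.2338

First eliminate the h^2 term (factor 2^2 = 4):
  B₁ = (4·4.226753 − 4.207165)/3 = 4.233282
  B₂ = (4·4.232002 − 4.226753)/3 = 4.233752
Then eliminate the h^3 term (factor 2^3 = 8):
  (8·4.233752 − 4.233282)/7 = 4.233819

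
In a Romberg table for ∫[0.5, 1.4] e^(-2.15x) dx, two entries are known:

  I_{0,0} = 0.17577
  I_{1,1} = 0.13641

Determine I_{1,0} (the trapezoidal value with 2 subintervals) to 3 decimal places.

0.146

From I_{1,1} = (4·I_{1,0} − I_{0,0})/3, solve for I_{1,0}:
4·I_{1,0} = 3·0.13641 + 0.17577 = 0.58500
I_{1,0} = 0.14625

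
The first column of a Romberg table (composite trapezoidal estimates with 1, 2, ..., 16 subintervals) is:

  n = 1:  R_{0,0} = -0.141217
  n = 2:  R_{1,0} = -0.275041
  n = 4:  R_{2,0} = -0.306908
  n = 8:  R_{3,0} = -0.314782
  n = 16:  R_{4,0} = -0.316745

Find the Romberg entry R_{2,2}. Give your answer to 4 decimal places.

Richardson extrapolation on the trapezoidal column (denominator 4−1=3):
R_{1,1} = -0.275041 + (-0.275041 − (-0.141217))/3 = -0.319649
R_{2,1} = (4·(-0.306908) − (-0.275041)) / 3 = -0.317530
R_{2,2} = -0.317530 + (-0.317530 − (-0.319649))/15 = -0.317389

-0.3174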